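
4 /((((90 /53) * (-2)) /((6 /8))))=-53 /60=-0.88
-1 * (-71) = 71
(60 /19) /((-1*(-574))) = 30 /5453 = 0.01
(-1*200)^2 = 40000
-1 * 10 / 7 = -10 / 7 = -1.43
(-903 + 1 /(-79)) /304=-35669 /12008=-2.97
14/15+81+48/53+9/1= 73012/795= 91.84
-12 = -12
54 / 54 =1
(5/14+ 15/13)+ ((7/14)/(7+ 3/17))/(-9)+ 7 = 1699255/199836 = 8.50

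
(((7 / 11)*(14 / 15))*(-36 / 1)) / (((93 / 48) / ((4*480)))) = -21188.69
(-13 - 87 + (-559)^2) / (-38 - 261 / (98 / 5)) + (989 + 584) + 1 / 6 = -136211297 / 30174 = -4514.19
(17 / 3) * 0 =0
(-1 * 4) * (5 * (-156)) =3120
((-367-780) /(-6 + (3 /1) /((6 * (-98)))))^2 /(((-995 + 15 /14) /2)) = -1415132189632 /19276853035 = -73.41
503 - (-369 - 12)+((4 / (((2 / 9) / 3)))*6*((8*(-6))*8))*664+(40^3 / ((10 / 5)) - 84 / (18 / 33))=-82579494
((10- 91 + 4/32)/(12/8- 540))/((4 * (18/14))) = 4529/155088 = 0.03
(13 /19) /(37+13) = 13 /950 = 0.01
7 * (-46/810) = -161/405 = -0.40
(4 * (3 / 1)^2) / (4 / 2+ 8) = 18 / 5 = 3.60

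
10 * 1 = 10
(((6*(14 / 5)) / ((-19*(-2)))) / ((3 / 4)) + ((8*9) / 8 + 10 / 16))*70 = 715.01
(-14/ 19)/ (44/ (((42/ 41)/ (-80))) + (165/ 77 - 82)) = 294/ 1402903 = 0.00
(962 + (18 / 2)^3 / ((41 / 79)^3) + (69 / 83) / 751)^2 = 704205619953203107202480644 / 18456068741032552249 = 38155775.74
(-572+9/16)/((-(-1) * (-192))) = 9143/3072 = 2.98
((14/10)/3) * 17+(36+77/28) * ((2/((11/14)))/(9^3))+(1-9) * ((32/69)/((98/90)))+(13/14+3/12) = 1055557631/180748260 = 5.84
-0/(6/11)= 0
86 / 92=43 / 46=0.93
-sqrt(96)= -4*sqrt(6)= -9.80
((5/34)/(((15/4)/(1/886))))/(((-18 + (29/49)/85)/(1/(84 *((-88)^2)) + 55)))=-1252204835/9255311822592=-0.00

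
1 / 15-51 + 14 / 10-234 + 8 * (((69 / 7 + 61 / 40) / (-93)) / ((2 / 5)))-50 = -729079 / 2170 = -335.98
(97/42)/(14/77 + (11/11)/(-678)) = 12.81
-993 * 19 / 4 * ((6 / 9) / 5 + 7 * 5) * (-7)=23200121 / 20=1160006.05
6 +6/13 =84/13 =6.46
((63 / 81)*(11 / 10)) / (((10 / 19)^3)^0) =77 / 90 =0.86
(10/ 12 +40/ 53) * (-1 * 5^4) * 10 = -1578125/ 159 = -9925.31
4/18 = 2/9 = 0.22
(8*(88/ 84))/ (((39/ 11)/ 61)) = 118096/ 819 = 144.20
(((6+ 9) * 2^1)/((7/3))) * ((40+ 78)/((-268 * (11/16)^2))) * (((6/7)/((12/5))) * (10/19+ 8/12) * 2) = -77030400/7547617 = -10.21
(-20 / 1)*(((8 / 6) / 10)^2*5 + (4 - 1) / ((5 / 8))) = -880 / 9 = -97.78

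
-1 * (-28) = 28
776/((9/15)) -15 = 3835/3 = 1278.33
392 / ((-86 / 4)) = -784 / 43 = -18.23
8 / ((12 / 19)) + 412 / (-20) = -119 / 15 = -7.93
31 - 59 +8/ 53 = -1476/ 53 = -27.85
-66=-66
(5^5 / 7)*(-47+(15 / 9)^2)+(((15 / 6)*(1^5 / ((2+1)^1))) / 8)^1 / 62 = -1233799895 / 62496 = -19742.06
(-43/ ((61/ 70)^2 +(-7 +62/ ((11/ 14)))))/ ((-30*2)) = 115885/ 11750493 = 0.01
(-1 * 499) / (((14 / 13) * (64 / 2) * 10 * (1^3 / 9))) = -58383 / 4480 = -13.03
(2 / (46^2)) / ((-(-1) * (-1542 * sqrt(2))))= -sqrt(2) / 3262872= -0.00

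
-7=-7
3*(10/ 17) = 30/ 17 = 1.76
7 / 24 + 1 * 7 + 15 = 535 / 24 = 22.29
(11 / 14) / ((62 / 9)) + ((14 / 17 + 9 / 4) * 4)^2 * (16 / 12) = 151746265 / 752556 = 201.64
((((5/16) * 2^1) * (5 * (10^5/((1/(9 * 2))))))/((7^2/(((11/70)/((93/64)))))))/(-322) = -66000000/1711913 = -38.55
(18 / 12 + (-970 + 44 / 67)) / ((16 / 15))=-1945365 / 2144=-907.35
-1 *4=-4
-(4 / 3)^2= -16 / 9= -1.78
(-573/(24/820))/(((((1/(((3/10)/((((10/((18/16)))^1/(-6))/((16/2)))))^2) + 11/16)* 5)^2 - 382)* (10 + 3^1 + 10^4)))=215743278176640/39001301955987091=0.01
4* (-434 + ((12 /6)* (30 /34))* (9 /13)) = -382576 /221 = -1731.11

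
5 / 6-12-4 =-91 / 6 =-15.17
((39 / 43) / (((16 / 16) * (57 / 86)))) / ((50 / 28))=364 / 475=0.77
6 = 6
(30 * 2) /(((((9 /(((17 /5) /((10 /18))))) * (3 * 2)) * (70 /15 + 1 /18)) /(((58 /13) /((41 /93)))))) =14.57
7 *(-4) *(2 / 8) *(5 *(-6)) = 210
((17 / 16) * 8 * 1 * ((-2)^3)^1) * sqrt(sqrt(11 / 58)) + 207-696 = -489-34 * 11^(1 / 4) * 58^(3 / 4) / 29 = -533.87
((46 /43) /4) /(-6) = -0.04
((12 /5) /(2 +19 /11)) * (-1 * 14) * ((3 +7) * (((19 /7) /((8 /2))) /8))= -627 /82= -7.65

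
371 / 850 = 0.44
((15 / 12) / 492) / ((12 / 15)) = 25 / 7872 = 0.00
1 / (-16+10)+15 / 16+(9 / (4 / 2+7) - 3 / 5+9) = 2441 / 240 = 10.17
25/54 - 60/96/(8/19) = -1765/1728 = -1.02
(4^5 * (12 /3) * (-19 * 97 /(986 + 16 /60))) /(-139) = 56616960 /1028183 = 55.07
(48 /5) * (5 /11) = 48 /11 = 4.36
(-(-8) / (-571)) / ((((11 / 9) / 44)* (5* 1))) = -288 / 2855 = -0.10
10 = 10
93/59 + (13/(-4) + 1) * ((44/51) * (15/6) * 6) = -27624/1003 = -27.54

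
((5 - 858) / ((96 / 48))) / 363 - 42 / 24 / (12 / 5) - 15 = -98179 / 5808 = -16.90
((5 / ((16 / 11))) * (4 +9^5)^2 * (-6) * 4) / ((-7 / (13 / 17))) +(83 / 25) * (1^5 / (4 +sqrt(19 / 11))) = 29359650982941301 / 934150 - 83 * sqrt(209) / 3925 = 31429268300.23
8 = 8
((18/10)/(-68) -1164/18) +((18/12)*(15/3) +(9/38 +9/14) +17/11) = -81728071/1492260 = -54.77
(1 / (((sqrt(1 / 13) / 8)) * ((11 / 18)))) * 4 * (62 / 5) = 35712 * sqrt(13) / 55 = 2341.12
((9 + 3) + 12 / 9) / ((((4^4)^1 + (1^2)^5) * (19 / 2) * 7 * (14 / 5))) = 200 / 717801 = 0.00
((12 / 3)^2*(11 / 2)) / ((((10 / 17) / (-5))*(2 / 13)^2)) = -31603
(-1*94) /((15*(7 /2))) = -188 /105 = -1.79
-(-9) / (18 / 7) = 7 / 2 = 3.50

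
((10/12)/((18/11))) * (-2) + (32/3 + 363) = 20123/54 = 372.65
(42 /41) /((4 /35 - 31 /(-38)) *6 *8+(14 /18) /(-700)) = 5027400 /219091987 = 0.02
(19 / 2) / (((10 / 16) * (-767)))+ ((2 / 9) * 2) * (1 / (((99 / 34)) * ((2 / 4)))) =0.29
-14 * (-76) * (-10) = -10640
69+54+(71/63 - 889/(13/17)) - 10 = -858649/819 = -1048.41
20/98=10/49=0.20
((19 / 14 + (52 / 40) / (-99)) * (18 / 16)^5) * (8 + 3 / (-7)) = 1619392581 / 88309760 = 18.34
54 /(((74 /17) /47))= 21573 /37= 583.05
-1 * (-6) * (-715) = -4290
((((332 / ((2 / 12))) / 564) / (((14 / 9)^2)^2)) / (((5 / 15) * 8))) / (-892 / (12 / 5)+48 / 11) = -53911737 / 87540383168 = -0.00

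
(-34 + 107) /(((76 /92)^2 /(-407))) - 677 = -44214.73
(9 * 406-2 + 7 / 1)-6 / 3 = 3657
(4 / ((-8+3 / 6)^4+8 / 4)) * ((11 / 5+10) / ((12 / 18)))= 5856 / 253285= 0.02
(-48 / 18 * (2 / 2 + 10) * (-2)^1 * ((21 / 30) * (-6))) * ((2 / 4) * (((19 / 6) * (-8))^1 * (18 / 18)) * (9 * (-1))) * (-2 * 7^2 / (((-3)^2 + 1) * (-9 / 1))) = -2293984 / 75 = -30586.45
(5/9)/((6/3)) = 5/18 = 0.28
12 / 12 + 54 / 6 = 10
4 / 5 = 0.80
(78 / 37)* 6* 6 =2808 / 37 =75.89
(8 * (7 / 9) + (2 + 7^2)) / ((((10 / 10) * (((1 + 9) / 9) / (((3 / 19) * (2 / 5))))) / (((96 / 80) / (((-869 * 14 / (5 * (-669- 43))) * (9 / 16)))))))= 2.03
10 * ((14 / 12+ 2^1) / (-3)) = -10.56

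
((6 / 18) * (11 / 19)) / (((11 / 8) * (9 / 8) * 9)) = 0.01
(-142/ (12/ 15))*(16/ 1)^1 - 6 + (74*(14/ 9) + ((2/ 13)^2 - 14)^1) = -4174940/ 1521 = -2744.87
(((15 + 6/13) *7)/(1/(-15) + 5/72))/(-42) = -12060/13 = -927.69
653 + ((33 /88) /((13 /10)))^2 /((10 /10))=1765937 /2704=653.08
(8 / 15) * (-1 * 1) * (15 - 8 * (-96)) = -2088 / 5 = -417.60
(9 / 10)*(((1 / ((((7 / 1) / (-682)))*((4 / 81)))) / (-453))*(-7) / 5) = -82863 / 15100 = -5.49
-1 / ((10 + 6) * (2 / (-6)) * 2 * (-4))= -0.02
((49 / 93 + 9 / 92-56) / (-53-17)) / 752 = 473791 / 450387840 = 0.00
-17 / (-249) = 17 / 249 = 0.07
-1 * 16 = -16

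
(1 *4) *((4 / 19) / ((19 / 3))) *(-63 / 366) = -0.02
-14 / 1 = -14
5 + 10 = 15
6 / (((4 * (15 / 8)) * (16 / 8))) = 2 / 5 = 0.40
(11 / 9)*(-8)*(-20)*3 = 1760 / 3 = 586.67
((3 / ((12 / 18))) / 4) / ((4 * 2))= 9 / 64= 0.14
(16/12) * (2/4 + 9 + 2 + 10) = 86/3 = 28.67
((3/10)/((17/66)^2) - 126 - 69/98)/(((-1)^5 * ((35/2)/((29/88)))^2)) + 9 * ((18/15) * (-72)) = -261136402639647/335842276000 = -777.56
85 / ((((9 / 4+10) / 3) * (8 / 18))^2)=61965 / 2401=25.81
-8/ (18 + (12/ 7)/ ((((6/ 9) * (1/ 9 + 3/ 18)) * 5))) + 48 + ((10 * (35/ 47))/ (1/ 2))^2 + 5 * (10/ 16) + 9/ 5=42106346861/ 153481320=274.34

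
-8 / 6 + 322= 962 / 3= 320.67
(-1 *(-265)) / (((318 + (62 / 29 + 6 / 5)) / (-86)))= -1652275 / 23297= -70.92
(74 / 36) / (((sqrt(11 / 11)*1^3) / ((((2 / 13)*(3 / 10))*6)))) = 37 / 65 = 0.57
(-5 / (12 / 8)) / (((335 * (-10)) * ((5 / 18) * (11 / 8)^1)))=48 / 18425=0.00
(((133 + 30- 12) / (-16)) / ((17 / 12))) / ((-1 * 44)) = 453 / 2992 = 0.15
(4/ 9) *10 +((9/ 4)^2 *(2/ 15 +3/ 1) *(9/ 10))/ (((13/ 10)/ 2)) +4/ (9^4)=90098461/ 3411720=26.41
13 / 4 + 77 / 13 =477 / 52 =9.17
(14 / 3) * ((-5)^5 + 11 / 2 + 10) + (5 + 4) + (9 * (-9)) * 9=-15231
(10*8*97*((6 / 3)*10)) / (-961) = -155200 / 961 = -161.50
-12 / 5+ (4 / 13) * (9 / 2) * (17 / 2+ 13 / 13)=699 / 65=10.75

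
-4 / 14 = -2 / 7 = -0.29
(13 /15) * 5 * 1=13 /3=4.33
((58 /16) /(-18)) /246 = -29 /35424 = -0.00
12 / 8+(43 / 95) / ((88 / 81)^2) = 1385643 / 735680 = 1.88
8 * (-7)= -56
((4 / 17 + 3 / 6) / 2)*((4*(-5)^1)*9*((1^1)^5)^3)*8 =-9000 / 17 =-529.41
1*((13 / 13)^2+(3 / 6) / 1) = 3 / 2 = 1.50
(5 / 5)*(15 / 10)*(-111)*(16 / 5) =-2664 / 5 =-532.80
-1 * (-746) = 746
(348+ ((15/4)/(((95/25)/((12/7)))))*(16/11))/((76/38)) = 256362/1463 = 175.23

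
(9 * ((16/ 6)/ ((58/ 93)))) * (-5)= -5580/ 29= -192.41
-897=-897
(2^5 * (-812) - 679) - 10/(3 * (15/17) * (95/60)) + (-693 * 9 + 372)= -1854232/57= -32530.39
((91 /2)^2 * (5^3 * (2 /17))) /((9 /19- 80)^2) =4.81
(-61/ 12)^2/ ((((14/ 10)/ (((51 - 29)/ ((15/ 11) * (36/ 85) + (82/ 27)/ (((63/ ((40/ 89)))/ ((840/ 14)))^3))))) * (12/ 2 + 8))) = 15297379641160155/ 430219990762304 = 35.56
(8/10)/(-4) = -1/5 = -0.20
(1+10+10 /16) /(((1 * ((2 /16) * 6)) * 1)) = 31 /2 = 15.50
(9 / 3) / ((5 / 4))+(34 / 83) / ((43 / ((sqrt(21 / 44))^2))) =944001 / 392590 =2.40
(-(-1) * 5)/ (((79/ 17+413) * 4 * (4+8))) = 17/ 68160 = 0.00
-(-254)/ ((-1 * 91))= -254/ 91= -2.79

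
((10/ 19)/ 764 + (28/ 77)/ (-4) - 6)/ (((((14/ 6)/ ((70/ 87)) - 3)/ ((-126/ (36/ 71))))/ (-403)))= 486938466105/ 79838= 6099081.47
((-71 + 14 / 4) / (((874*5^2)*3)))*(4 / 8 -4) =63 / 17480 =0.00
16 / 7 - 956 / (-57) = 7604 / 399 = 19.06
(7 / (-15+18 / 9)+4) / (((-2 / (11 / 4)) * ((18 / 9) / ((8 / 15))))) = -33 / 26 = -1.27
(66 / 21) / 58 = 11 / 203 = 0.05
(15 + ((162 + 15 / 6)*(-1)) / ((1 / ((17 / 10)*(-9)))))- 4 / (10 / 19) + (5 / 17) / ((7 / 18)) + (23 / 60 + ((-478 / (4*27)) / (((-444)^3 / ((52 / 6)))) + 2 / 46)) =245027371827497887 / 97023900738240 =2525.43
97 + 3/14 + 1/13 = 17707/182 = 97.29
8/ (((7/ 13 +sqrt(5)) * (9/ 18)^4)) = -2912/ 199 +5408 * sqrt(5)/ 199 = 46.13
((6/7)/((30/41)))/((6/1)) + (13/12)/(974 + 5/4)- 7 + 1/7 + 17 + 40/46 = 70397921/6280610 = 11.21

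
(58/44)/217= 29/4774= 0.01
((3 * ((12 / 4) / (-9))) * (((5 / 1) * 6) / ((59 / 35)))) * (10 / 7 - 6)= 4800 / 59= 81.36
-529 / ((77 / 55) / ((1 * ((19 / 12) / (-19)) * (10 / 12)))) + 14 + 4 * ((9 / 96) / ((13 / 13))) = 10235 / 252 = 40.62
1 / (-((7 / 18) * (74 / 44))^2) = -2.34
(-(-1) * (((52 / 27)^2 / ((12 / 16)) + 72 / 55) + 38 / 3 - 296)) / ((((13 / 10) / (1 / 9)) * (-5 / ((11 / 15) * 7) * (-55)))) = -466597684 / 1055500875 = -0.44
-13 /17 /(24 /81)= -351 /136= -2.58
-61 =-61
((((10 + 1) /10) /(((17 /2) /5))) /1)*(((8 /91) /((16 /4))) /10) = 11 /7735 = 0.00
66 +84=150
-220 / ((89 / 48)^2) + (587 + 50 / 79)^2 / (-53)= -17238169150849 / 2620052933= -6579.32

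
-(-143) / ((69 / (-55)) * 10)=-1573 / 138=-11.40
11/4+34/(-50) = 207/100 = 2.07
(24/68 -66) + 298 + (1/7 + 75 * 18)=188317/119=1582.50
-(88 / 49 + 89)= -4449 / 49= -90.80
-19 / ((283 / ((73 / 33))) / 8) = -1.19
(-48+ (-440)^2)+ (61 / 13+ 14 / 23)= 57873633 / 299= 193557.30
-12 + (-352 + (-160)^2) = 25236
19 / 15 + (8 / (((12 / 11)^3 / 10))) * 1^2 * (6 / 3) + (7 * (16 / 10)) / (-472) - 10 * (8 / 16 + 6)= 59.48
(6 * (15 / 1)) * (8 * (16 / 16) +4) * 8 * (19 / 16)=10260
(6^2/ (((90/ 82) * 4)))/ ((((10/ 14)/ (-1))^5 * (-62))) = 689087/ 968750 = 0.71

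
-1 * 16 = -16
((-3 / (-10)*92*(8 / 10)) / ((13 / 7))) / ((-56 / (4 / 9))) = -92 / 975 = -0.09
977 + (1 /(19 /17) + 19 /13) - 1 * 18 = 237455 /247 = 961.36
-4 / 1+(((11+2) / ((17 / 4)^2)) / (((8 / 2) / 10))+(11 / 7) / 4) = -14629 / 8092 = -1.81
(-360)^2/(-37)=-129600/37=-3502.70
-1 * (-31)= 31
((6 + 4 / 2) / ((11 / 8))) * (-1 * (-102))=6528 / 11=593.45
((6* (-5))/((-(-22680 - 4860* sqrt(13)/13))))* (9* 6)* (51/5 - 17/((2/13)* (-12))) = -211939/152340 + 2329* sqrt(13)/101560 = -1.31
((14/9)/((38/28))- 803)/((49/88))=-12066296/8379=-1440.06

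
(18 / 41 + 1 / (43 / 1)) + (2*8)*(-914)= -14623.54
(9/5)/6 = 3/10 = 0.30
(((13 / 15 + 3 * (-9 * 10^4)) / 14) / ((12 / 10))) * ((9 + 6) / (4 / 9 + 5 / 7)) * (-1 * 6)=1248283.66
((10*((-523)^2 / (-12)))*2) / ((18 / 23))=-582515.46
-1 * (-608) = 608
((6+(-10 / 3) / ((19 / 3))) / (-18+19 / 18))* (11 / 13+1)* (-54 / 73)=186624 / 423035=0.44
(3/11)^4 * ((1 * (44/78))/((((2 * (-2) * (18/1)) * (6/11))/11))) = -1/1144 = -0.00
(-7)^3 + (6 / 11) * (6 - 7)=-343.55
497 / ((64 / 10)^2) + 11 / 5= 73389 / 5120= 14.33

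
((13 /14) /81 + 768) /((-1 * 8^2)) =-870925 /72576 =-12.00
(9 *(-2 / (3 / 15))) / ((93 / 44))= -1320 / 31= -42.58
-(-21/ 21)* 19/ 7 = 19/ 7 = 2.71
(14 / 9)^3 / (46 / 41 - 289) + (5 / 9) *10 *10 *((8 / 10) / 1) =382304696 / 8604387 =44.43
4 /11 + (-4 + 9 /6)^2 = 6.61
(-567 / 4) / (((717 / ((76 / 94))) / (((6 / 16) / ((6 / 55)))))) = -197505 / 359456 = -0.55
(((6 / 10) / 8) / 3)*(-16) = -2 / 5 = -0.40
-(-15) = 15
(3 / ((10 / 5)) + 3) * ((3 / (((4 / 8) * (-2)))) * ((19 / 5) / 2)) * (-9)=4617 / 20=230.85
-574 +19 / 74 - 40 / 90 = -382409 / 666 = -574.19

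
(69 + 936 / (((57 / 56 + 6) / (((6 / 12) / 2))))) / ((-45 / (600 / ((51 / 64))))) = -11440640 / 6681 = -1712.41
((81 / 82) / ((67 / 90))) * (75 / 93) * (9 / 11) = 820125 / 936727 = 0.88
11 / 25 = 0.44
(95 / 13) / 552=0.01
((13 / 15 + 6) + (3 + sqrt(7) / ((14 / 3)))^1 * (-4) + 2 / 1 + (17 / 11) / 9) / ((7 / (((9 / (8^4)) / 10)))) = -733 / 7884800 - 27 * sqrt(7) / 1003520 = -0.00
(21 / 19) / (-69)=-7 / 437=-0.02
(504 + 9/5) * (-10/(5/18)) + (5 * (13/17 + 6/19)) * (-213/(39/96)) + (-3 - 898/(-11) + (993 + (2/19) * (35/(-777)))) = -511921893566/25634895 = -19969.73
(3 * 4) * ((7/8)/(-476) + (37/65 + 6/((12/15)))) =855789/8840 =96.81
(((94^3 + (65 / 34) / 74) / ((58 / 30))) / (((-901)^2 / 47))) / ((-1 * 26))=-1473273333345 / 1540038452264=-0.96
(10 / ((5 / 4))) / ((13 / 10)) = 80 / 13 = 6.15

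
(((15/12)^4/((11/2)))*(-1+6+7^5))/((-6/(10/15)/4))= -291875/88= -3316.76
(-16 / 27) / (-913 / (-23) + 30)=-368 / 43281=-0.01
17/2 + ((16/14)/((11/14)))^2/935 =1923807/226270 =8.50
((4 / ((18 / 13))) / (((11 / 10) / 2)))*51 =8840 / 33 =267.88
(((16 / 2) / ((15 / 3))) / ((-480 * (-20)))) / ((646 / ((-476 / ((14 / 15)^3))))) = -9 / 59584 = -0.00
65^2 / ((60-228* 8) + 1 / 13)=-54925 / 22931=-2.40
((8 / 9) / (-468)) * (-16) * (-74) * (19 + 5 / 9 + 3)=-480704 / 9477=-50.72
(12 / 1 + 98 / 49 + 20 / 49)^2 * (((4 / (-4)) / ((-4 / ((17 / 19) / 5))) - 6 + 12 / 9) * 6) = -1313129642 / 228095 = -5756.94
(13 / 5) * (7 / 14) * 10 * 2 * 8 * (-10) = -2080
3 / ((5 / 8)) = 24 / 5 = 4.80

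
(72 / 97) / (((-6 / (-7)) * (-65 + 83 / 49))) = -686 / 50149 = -0.01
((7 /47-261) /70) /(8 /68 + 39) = -20842 /218785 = -0.10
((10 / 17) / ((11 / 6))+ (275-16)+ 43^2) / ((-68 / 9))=-887076 / 3179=-279.04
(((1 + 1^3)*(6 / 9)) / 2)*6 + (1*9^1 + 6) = 19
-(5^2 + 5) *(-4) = 120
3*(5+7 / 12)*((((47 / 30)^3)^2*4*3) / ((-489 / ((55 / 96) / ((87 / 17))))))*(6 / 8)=-135052788857041 / 264651494400000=-0.51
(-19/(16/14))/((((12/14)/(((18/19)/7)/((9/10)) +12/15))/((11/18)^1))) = -6083/540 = -11.26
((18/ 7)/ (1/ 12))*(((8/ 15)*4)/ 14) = 1152/ 245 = 4.70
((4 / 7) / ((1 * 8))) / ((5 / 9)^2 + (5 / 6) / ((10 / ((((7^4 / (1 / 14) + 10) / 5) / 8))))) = 810 / 797867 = 0.00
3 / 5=0.60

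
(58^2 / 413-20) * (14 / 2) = -4896 / 59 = -82.98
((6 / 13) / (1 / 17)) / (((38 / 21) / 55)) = 238.48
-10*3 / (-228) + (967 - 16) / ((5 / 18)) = 650509 / 190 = 3423.73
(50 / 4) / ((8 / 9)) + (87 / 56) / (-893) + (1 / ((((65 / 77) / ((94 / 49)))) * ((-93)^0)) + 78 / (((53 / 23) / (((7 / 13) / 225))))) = 12119205113 / 738332400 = 16.41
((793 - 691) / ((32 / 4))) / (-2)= -51 / 8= -6.38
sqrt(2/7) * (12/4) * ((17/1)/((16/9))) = 459 * sqrt(14)/112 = 15.33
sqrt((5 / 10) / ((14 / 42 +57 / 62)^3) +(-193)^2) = sqrt(109784560522453) / 54289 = 193.00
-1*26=-26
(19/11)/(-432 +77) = -19/3905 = -0.00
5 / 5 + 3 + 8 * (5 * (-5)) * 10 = -1996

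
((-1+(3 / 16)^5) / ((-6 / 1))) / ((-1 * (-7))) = 1048333 / 44040192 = 0.02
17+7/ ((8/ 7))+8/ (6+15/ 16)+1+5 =26887/ 888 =30.28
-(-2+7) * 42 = -210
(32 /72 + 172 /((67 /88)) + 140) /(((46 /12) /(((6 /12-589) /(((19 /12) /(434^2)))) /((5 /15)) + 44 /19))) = -1763103166233728 /87837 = -20072442891.19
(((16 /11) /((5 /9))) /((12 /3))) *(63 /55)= 2268 /3025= 0.75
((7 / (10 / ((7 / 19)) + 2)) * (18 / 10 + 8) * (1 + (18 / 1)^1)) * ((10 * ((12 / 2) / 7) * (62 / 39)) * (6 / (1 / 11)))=8889188 / 221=40222.57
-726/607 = -1.20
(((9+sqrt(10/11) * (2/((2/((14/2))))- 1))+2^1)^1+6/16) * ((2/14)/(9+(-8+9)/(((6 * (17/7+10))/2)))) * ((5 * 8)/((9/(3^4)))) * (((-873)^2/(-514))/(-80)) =5370723063 * sqrt(110)/93245768+23273133273/19375744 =1805.24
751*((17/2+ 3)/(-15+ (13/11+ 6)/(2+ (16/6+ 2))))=-1900030/3063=-620.32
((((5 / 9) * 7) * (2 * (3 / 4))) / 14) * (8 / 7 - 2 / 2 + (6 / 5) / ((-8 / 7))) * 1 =-127 / 336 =-0.38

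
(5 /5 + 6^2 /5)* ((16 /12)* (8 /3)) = 1312 /45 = 29.16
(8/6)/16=1/12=0.08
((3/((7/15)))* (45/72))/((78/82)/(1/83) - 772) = -1845/318248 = -0.01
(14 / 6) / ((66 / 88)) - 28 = -224 / 9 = -24.89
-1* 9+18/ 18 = -8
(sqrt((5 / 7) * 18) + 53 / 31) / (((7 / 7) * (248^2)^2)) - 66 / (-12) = 3 * sqrt(70) / 26479194112 + 644957513781 / 117265002496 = 5.50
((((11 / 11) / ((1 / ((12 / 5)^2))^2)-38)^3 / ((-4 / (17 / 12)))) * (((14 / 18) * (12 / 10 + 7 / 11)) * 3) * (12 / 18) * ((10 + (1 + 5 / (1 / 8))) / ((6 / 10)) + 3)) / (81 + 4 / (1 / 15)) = 329077416496136 / 4647216796875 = 70.81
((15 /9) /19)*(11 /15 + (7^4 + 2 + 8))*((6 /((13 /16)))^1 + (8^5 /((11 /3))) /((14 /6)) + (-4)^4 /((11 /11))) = 865983.75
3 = 3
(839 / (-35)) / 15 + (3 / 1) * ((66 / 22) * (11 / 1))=51136 / 525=97.40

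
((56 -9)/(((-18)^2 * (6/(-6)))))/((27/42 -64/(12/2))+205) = -329/442206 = -0.00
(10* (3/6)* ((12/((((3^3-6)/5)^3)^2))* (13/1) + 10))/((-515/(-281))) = 80562579170/2944636821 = 27.36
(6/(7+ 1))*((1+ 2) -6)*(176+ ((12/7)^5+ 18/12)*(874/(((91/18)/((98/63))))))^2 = -2234308934423124036/47738317081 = -46803261.43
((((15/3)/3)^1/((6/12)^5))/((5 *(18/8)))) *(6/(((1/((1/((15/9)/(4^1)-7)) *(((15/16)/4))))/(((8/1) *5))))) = -3200/79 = -40.51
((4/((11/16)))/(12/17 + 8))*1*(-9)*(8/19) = -2.53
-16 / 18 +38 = 334 / 9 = 37.11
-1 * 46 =-46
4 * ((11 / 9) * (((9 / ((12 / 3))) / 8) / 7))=11 / 56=0.20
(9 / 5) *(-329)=-2961 / 5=-592.20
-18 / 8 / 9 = -0.25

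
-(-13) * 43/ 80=559/ 80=6.99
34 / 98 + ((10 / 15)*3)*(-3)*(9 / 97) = -997 / 4753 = -0.21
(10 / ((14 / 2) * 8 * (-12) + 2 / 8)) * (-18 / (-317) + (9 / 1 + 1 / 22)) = -1269580 / 9369569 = -0.14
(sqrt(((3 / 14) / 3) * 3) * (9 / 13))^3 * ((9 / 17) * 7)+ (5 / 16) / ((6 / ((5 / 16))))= 25 / 1536+ 19683 * sqrt(42) / 1045772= 0.14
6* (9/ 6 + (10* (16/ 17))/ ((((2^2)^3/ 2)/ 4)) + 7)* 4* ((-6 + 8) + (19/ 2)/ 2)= 26649/ 17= 1567.59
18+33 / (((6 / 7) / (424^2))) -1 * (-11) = 6921405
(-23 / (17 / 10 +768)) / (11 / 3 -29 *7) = 15 / 100061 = 0.00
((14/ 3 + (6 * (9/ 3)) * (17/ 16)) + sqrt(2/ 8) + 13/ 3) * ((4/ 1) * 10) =1145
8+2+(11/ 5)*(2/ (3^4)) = 4072/ 405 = 10.05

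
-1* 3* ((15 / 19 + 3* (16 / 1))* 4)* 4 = -44496 / 19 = -2341.89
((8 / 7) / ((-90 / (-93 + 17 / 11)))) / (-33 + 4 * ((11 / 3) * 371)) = 4024 / 18739875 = 0.00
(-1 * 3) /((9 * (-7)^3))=0.00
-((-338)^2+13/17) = -1942161/17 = -114244.76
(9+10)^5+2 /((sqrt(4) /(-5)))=2476094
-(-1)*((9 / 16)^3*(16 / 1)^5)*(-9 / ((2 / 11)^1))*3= -27713664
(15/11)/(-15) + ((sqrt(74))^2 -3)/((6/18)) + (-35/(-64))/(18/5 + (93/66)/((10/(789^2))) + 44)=723532742231/3398317648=212.91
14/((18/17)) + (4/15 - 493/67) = 18484/3015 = 6.13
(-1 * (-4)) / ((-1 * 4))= -1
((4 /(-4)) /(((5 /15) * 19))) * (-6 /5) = 18 /95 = 0.19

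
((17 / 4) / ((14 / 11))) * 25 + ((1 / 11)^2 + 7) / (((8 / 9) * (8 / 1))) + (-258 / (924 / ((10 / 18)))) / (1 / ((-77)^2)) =-50937163 / 60984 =-835.25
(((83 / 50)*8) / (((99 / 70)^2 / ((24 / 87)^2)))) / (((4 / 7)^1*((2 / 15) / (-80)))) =-1457612800 / 2747547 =-530.51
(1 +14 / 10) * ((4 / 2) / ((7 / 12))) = 288 / 35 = 8.23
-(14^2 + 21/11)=-2177/11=-197.91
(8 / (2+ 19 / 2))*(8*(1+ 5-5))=128 / 23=5.57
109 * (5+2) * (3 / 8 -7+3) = -22127 / 8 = -2765.88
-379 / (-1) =379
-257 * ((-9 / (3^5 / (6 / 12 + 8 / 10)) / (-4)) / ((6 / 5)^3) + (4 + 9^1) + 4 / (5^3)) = -19543114993 / 5832000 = -3351.01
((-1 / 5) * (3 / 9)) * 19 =-19 / 15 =-1.27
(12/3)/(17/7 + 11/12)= 336/281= 1.20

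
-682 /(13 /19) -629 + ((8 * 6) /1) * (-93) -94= -80389 /13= -6183.77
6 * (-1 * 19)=-114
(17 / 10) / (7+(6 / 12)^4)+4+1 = 2961 / 565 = 5.24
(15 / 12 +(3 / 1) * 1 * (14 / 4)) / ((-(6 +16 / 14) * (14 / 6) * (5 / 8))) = -141 / 125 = -1.13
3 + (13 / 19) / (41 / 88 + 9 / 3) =18529 / 5795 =3.20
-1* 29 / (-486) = 29 / 486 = 0.06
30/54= 5/9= 0.56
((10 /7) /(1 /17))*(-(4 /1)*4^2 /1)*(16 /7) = -174080 /49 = -3552.65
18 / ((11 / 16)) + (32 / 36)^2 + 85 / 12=121373 / 3564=34.06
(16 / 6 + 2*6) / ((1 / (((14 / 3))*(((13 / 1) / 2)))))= 4004 / 9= 444.89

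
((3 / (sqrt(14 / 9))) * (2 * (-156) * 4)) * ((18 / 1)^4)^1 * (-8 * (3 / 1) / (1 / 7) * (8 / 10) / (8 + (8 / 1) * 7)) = 884317824 * sqrt(14) / 5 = 661762863.69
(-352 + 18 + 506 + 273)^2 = 198025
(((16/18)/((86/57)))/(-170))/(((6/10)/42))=-532/2193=-0.24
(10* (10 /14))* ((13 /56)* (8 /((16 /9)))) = 2925 /392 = 7.46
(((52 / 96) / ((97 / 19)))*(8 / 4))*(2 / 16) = 247 / 9312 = 0.03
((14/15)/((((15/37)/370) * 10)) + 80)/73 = 37166/16425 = 2.26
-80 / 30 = -8 / 3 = -2.67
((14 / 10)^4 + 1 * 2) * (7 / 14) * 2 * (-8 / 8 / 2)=-3651 / 1250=-2.92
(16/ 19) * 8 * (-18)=-2304/ 19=-121.26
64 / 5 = 12.80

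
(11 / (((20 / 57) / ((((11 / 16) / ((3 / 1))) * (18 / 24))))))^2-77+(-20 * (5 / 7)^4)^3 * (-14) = 6244605468251708087 / 3239652135731200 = 1927.55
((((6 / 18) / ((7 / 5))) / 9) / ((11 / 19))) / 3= 95 / 6237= 0.02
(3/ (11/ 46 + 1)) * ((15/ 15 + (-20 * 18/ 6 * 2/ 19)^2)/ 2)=339503/ 6859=49.50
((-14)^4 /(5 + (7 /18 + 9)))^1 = 98784 /37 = 2669.84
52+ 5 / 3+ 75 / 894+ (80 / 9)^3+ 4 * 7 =170335655 / 217242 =784.08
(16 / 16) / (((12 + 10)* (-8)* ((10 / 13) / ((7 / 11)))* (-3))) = 0.00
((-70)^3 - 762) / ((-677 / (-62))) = -21313244 / 677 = -31481.90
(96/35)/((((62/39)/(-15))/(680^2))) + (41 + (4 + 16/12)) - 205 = -7790618492/651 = -11967155.90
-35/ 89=-0.39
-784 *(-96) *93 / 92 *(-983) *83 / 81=-15863512448 / 207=-76635325.84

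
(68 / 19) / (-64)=-17 / 304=-0.06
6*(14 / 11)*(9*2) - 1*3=1479 / 11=134.45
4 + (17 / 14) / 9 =521 / 126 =4.13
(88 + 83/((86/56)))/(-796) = -1527/8557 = -0.18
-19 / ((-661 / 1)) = 19 / 661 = 0.03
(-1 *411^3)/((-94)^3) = 83.59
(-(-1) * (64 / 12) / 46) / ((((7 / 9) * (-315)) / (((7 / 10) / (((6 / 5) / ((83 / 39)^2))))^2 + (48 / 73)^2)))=-13159908439057 / 3751386649911810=-0.00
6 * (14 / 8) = 21 / 2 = 10.50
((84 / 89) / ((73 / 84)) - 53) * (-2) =674570 / 6497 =103.83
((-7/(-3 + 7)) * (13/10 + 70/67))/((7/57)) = -89547/2680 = -33.41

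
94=94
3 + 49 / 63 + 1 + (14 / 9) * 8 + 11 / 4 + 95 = 4139 / 36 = 114.97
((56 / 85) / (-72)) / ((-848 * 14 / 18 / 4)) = 1 / 18020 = 0.00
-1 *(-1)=1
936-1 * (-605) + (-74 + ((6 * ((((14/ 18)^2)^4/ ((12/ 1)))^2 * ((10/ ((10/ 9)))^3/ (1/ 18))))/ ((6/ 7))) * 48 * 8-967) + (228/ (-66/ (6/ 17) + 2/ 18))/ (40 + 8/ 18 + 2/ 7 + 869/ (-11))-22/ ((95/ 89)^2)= 75566152013633050999864184/ 15505000505937018246825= 4873.66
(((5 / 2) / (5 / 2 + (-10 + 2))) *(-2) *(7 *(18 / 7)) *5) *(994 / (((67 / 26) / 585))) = 13606866000 / 737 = 18462504.75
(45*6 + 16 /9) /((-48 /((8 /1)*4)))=-4892 /27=-181.19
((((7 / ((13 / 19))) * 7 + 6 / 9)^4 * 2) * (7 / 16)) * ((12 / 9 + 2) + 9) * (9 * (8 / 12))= 16356111691300339 / 9253764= 1767509058.08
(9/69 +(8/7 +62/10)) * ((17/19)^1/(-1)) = -102272/15295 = -6.69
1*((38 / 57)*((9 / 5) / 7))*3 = 18 / 35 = 0.51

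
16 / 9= 1.78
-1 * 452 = -452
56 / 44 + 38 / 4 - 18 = -159 / 22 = -7.23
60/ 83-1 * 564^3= -14890709892/ 83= -179406143.28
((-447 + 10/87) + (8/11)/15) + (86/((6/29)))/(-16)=-36198773/76560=-472.82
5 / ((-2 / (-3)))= 15 / 2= 7.50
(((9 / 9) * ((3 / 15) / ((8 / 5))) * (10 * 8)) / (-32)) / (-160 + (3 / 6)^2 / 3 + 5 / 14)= 0.00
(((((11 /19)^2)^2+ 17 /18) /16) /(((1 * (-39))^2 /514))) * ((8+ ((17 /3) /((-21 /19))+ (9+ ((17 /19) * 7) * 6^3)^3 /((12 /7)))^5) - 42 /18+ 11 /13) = 887041971730472295883593112022491220644693082047241199448265015716598636319610808604475 /5724745448263643052869232058667174925582336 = 154948718636829272459208200000000000000000000.00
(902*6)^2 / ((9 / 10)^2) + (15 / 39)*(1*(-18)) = 4230739990 / 117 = 36160170.85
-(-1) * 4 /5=0.80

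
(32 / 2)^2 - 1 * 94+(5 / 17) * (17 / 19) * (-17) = 2993 / 19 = 157.53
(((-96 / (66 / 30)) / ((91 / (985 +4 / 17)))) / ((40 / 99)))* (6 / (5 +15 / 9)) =-8140014 / 7735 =-1052.36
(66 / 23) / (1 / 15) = 43.04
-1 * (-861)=861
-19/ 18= -1.06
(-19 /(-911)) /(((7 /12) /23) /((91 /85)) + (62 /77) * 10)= 5249244 /2032536655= 0.00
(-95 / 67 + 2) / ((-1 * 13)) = -3 / 67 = -0.04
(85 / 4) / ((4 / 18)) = 765 / 8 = 95.62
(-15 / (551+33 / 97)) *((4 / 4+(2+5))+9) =-4947 / 10696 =-0.46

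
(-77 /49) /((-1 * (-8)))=-11 /56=-0.20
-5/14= -0.36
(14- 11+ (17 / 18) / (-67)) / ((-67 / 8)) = -14404 / 40401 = -0.36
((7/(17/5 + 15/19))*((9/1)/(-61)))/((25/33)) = -39501/121390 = -0.33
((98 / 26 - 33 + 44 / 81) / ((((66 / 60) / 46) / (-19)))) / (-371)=-264017920 / 4297293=-61.44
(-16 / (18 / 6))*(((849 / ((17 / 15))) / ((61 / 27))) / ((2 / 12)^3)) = -396109440 / 1037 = -381976.32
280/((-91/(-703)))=28120/13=2163.08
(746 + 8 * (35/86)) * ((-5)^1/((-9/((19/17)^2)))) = 58153490/111843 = 519.96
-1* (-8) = 8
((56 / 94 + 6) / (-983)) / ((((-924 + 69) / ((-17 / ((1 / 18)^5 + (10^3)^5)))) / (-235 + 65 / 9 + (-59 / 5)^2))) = 489811810752 / 41467467304800000000021945475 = 0.00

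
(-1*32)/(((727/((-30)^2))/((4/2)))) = -57600/727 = -79.23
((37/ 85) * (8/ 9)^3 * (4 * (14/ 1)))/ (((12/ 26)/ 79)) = 2930.44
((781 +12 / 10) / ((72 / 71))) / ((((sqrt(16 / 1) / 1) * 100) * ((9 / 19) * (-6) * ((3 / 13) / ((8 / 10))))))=-68587207 / 29160000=-2.35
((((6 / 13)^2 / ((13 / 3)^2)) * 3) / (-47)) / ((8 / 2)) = -243 / 1342367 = -0.00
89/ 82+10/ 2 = 499/ 82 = 6.09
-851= -851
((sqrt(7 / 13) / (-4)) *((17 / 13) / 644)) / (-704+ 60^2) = -17 *sqrt(91) / 1260756224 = -0.00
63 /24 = 21 /8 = 2.62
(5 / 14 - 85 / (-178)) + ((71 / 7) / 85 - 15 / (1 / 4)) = -446683 / 7565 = -59.05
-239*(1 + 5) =-1434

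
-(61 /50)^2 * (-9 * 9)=301401 /2500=120.56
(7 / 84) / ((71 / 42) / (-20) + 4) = 70 / 3289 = 0.02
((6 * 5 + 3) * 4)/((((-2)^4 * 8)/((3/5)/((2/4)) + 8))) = 759/80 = 9.49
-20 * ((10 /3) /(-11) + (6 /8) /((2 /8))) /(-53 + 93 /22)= 3560 /3219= 1.11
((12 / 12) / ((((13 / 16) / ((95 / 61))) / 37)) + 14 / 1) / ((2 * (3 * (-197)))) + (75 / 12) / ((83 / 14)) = 0.98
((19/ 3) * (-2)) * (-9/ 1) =114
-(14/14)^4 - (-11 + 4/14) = 68/7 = 9.71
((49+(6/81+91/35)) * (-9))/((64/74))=-8066/15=-537.73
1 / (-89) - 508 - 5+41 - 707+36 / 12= -104665 / 89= -1176.01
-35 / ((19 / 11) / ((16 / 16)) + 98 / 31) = -11935 / 1667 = -7.16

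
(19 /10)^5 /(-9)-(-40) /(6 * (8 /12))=6523901 /900000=7.25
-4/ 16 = -1/ 4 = -0.25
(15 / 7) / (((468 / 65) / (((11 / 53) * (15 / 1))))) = 1375 / 1484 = 0.93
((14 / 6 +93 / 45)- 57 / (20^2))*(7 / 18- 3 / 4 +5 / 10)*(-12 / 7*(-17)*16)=28951 / 105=275.72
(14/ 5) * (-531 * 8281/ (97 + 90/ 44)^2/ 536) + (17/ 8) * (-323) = -8763745700621/ 12724749880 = -688.72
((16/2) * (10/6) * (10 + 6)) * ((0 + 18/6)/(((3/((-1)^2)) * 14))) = 320/21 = 15.24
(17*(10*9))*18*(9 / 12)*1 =20655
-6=-6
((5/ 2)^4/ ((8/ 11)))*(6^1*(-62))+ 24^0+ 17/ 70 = -22376733/ 1120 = -19979.23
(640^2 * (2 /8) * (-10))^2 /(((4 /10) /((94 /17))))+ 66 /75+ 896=6160384000381174 /425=14495021177367.47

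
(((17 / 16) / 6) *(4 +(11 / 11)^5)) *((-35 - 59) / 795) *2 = -799 / 3816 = -0.21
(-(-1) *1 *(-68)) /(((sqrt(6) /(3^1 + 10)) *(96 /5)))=-1105 *sqrt(6) /144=-18.80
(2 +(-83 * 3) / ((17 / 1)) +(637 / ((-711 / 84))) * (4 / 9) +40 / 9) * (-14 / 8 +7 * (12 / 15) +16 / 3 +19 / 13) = -12539879749 / 28283580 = -443.36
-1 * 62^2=-3844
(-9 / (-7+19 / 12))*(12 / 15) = 432 / 325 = 1.33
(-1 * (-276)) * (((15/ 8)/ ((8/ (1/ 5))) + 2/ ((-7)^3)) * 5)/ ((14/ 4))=310845/ 19208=16.18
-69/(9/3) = -23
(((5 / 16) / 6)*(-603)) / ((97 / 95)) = -95475 / 3104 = -30.76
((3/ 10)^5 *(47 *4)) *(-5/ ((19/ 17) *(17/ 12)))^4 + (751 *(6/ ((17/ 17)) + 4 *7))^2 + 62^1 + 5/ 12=651985263.85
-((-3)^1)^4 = -81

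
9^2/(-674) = -0.12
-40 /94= -20 /47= -0.43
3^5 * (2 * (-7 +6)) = -486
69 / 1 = 69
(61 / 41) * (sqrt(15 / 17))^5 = 13725 * sqrt(255) / 201433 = 1.09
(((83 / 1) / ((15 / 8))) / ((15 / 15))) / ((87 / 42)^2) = 130144 / 12615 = 10.32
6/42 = 1/7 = 0.14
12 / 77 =0.16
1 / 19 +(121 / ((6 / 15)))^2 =6954479 / 76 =91506.30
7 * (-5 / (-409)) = 35 / 409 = 0.09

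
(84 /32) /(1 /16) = 42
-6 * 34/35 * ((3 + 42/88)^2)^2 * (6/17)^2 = -870323211/8198960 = -106.15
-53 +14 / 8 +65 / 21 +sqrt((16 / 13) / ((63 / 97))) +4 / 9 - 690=-185903 / 252 +4 * sqrt(8827) / 273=-736.33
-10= -10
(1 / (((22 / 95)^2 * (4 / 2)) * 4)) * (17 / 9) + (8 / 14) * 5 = 1770935 / 243936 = 7.26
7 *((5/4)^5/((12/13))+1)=370391/12288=30.14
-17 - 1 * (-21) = 4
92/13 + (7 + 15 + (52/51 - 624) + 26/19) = -7464164/12597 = -592.54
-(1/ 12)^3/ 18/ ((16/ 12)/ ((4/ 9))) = -0.00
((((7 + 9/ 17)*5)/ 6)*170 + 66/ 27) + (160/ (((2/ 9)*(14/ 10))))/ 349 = 1070.58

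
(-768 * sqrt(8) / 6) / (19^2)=-256 * sqrt(2) / 361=-1.00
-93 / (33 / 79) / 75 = -2449 / 825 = -2.97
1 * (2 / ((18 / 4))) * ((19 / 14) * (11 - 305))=-532 / 3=-177.33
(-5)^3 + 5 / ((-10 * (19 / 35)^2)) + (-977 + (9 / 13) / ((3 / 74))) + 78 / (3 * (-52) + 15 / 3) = -1540783071 / 1417286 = -1087.14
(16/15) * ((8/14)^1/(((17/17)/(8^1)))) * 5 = 512/21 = 24.38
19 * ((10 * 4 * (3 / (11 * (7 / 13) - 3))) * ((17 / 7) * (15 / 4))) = 49725 / 7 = 7103.57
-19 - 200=-219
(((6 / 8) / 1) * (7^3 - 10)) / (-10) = -24.98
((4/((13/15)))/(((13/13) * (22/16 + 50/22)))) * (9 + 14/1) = 40480/1391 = 29.10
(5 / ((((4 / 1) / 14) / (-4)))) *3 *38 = -7980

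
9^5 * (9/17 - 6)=-5491557/17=-323032.76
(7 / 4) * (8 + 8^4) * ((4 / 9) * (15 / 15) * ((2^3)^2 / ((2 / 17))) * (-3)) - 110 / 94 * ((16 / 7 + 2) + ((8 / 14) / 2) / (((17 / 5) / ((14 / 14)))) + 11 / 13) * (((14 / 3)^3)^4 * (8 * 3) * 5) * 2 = -156279251809.59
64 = 64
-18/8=-9/4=-2.25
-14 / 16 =-7 / 8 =-0.88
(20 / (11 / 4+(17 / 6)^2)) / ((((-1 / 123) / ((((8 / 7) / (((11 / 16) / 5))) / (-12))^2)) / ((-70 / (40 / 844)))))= 13287936000 / 82159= 161734.39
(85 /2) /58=85 /116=0.73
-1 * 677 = -677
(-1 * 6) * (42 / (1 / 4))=-1008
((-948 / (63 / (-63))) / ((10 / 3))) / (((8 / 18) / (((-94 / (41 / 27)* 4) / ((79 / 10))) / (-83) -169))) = -3671886573 / 34030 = -107901.46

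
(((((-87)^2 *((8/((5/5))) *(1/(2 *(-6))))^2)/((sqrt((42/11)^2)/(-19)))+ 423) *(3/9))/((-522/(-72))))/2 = -685310/1827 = -375.10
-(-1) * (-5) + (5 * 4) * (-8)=-165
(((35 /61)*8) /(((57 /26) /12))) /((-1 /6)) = -174720 /1159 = -150.75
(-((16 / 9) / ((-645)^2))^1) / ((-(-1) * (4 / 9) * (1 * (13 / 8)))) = -32 / 5408325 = -0.00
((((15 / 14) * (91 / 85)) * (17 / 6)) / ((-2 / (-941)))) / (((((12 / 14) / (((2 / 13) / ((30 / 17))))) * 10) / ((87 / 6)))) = 3247391 / 14400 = 225.51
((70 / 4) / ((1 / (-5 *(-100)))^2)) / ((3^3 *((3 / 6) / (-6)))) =-1944444.44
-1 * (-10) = 10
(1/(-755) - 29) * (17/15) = -372232/11325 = -32.87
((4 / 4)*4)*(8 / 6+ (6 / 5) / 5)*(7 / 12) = 826 / 225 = 3.67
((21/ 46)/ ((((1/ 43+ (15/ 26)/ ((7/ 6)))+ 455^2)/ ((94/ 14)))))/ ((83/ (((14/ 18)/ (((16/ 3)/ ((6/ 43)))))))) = 89817/ 24743414952944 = 0.00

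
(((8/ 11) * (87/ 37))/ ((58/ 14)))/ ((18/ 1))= 28/ 1221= 0.02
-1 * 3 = -3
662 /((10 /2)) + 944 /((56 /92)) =58914 /35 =1683.26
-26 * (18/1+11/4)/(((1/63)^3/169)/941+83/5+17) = -214530687938385/13360947385978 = -16.06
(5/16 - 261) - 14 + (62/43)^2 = -272.61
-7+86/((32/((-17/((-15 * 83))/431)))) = -60097909/8585520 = -7.00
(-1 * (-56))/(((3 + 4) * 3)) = 8/3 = 2.67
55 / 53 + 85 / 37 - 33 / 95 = 556587 / 186295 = 2.99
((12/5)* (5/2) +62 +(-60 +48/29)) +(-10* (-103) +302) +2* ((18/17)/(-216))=3968587/2958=1341.65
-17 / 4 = -4.25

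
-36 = -36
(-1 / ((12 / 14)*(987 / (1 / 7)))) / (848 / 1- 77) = -1 / 4565862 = -0.00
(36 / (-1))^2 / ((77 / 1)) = 16.83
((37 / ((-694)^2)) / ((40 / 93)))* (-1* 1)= -0.00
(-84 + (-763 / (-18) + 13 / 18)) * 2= -736 / 9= -81.78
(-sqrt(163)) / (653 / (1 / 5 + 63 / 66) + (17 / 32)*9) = -4064*sqrt(163) / 2317991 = -0.02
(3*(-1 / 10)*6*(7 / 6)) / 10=-21 / 100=-0.21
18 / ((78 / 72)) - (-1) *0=216 / 13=16.62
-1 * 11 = -11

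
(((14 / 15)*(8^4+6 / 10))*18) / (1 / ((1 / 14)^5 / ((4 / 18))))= 553041 / 960400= 0.58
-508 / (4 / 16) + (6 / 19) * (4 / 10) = -193028 / 95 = -2031.87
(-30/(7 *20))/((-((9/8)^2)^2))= 2048/15309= 0.13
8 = 8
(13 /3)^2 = 169 /9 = 18.78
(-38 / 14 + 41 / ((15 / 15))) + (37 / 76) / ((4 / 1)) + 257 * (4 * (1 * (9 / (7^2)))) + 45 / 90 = 3392173 / 14896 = 227.72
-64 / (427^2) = -64 / 182329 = -0.00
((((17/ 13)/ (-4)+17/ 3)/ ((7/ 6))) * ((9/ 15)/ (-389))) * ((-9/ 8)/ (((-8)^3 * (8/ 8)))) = -3213/ 207134720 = -0.00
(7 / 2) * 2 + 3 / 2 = 17 / 2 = 8.50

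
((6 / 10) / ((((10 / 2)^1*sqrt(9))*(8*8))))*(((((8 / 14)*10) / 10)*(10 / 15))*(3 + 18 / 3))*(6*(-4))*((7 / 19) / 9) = -1 / 475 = -0.00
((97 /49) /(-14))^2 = 9409 /470596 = 0.02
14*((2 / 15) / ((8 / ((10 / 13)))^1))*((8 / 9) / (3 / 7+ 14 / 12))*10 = 7840 / 7839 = 1.00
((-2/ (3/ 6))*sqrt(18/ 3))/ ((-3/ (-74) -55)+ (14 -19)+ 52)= 296*sqrt(6)/ 589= 1.23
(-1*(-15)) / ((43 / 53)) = 795 / 43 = 18.49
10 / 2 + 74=79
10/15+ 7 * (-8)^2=1346/3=448.67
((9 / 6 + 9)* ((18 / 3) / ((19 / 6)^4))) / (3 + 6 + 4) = 81648 / 1694173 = 0.05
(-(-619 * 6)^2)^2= 190268808089616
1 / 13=0.08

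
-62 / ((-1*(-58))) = -31 / 29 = -1.07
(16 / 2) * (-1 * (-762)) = 6096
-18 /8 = -9 /4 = -2.25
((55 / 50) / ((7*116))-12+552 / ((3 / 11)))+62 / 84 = 2012.74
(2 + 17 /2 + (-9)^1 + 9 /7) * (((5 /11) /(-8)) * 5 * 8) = -975 /154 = -6.33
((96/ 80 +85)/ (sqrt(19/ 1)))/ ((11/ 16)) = 6896* sqrt(19)/ 1045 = 28.76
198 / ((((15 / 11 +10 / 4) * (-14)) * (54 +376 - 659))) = 2178 / 136255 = 0.02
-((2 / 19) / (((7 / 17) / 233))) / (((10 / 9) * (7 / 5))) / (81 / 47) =-186167 / 8379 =-22.22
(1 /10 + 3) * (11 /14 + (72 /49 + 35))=113181 /980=115.49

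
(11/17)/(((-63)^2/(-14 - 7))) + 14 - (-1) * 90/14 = 65626/3213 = 20.43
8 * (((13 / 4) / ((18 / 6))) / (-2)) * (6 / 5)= -26 / 5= -5.20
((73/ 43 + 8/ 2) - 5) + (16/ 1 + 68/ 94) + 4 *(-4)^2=164552/ 2021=81.42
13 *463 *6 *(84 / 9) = 337064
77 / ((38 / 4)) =154 / 19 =8.11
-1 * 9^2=-81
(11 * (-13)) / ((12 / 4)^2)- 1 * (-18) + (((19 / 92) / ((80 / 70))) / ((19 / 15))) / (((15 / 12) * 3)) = 3559 / 1656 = 2.15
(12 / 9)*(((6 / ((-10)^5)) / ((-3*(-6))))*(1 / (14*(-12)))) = 0.00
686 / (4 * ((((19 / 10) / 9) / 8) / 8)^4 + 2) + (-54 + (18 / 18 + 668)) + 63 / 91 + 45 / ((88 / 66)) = 28403283697805230491 / 28619581692536692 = 992.44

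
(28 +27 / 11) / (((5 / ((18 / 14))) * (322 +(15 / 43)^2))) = 1114947 / 45861431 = 0.02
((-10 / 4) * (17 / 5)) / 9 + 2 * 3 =5.06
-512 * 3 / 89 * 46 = -70656 / 89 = -793.89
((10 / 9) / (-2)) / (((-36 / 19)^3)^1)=34295 / 419904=0.08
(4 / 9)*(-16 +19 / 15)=-884 / 135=-6.55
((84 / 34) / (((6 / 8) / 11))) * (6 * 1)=3696 / 17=217.41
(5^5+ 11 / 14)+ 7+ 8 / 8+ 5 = 43943 / 14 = 3138.79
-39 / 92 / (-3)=13 / 92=0.14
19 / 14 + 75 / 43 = 1867 / 602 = 3.10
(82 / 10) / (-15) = -0.55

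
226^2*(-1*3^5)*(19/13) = -235817892/13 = -18139837.85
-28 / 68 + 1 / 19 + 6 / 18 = -25 / 969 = -0.03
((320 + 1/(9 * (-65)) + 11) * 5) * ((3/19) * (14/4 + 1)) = 290451/247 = 1175.91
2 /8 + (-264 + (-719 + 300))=-682.75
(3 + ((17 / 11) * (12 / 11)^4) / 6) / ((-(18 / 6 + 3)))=-180635 / 322102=-0.56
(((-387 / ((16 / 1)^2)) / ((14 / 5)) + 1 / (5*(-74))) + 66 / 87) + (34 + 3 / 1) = 715595557 / 19228160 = 37.22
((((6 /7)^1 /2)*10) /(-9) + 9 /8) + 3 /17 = 2357 /2856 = 0.83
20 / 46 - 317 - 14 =-7603 / 23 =-330.57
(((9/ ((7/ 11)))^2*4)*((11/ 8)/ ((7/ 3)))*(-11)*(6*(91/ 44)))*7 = -12613887/ 28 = -450495.96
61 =61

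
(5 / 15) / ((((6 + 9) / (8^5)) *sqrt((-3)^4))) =32768 / 405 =80.91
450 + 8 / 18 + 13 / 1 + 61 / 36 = 16745 / 36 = 465.14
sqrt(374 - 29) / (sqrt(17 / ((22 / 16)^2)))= 11 * sqrt(5865) / 136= 6.19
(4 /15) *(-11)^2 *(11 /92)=1331 /345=3.86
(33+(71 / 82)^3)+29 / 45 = 850877147 / 24811560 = 34.29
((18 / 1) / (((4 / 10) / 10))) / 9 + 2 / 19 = 952 / 19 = 50.11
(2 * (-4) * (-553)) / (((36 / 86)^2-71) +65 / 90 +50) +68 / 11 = -213.89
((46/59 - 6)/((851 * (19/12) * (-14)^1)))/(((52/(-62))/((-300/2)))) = 613800/12401623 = 0.05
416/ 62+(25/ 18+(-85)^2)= 4036069/ 558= 7233.10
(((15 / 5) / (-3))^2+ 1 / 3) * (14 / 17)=56 / 51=1.10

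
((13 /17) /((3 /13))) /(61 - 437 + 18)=-169 /18258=-0.01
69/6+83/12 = 221/12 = 18.42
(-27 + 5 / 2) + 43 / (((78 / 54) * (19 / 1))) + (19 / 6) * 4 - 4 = -21143 / 1482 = -14.27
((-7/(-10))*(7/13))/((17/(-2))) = -49/1105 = -0.04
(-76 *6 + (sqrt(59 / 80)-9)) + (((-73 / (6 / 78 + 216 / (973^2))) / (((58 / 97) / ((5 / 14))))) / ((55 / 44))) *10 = -137303427355 / 27536573 + sqrt(295) / 20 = -4985.36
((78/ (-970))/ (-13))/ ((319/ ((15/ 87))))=3/ 897347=0.00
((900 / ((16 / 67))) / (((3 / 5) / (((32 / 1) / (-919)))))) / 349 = -201000 / 320731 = -0.63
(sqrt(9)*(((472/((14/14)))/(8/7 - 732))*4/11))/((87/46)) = -151984/408001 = -0.37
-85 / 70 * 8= -68 / 7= -9.71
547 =547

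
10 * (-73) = -730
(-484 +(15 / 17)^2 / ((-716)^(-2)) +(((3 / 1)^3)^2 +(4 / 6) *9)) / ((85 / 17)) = 115420139 / 1445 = 79875.53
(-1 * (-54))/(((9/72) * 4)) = 108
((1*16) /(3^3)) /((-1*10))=-0.06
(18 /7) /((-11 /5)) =-90 /77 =-1.17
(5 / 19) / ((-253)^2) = 5 / 1216171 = 0.00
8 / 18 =4 / 9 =0.44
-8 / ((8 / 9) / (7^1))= -63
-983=-983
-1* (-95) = 95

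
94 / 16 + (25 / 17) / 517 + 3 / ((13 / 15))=8536719 / 914056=9.34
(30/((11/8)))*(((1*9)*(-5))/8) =-122.73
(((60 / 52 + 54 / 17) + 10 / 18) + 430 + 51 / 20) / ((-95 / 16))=-69604796 / 944775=-73.67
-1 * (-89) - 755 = -666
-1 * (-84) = 84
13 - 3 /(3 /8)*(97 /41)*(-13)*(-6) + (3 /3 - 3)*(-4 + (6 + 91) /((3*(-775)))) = -138717821 /95325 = -1455.21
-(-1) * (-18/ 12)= -3/ 2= -1.50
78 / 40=39 / 20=1.95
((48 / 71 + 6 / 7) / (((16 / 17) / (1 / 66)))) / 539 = 2159 / 47147408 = 0.00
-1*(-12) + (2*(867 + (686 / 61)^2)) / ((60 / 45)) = 11179413 / 7442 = 1502.21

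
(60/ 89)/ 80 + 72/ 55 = 1.32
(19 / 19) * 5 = 5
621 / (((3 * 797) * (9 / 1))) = 23 / 797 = 0.03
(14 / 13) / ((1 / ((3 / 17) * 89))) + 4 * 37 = 36446 / 221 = 164.91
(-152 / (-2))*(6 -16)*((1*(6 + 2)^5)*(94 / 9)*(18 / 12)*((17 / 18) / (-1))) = 9949020160 / 27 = 368482228.15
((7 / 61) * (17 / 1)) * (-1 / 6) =-119 / 366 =-0.33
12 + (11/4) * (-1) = 37/4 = 9.25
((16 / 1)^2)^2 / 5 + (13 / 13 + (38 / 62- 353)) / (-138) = 93472491 / 7130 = 13109.75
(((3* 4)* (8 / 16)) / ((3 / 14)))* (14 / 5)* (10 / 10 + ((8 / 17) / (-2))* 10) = -9016 / 85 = -106.07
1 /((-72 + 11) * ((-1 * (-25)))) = -1 /1525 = -0.00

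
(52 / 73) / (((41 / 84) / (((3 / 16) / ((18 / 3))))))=273 / 5986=0.05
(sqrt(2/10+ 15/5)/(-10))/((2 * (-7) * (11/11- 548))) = -sqrt(5)/95725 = -0.00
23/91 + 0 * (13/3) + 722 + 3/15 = 328716/455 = 722.45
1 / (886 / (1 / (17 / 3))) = 3 / 15062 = 0.00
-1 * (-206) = 206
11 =11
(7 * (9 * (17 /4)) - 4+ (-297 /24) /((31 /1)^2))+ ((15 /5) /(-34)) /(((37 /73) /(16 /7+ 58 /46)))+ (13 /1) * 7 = 275702052555 /778556072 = 354.12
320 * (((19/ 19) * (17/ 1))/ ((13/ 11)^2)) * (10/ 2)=3291200/ 169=19474.56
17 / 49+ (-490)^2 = 11764917 / 49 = 240100.35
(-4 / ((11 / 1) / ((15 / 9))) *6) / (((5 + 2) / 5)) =-200 / 77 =-2.60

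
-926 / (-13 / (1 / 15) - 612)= 926 / 807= 1.15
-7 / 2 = -3.50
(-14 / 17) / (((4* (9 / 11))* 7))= -11 / 306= -0.04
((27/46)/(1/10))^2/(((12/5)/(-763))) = -23176125/2116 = -10952.80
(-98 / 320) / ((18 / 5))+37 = 21263 / 576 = 36.91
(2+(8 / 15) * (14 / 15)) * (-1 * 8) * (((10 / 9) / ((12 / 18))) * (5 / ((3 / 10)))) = -44960 / 81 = -555.06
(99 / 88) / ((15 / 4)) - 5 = -47 / 10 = -4.70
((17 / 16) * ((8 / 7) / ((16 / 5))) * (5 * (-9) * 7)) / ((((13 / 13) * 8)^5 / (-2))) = 3825 / 524288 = 0.01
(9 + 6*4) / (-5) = -33 / 5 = -6.60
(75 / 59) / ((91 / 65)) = 375 / 413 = 0.91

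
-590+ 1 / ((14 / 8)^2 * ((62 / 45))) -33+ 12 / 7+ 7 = -932740 / 1519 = -614.05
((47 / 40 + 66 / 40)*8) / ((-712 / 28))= -791 / 890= -0.89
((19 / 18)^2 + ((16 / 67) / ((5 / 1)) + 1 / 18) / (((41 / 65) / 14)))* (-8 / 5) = -1213046 / 222507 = -5.45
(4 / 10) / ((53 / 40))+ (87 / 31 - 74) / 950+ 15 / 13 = 28017727 / 20291050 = 1.38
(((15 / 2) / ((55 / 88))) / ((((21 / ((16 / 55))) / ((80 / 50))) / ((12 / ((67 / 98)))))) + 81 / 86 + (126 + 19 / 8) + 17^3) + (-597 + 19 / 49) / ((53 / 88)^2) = 2968077697534589 / 872396186200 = 3402.21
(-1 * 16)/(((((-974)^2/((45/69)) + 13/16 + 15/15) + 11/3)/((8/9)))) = -10240/1047342249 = -0.00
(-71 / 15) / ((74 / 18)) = -213 / 185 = -1.15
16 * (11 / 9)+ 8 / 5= 952 / 45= 21.16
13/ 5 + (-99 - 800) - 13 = -4547/ 5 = -909.40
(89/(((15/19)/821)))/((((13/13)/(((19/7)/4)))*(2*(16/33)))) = 290156999/4480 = 64767.19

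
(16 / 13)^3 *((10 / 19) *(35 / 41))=0.84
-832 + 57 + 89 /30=-23161 /30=-772.03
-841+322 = -519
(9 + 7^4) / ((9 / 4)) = 1071.11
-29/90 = -0.32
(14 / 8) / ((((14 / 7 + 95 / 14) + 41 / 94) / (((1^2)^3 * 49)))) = 112847 / 12136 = 9.30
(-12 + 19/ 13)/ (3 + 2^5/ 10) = -1.70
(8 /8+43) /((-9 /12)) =-176 /3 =-58.67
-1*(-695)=695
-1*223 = -223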